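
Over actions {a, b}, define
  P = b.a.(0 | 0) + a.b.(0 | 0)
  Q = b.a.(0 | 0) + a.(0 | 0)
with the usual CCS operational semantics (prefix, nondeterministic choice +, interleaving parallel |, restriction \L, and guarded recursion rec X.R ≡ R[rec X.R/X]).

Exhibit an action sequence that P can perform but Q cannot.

P's transition system — 4 states:
  u0 = b.a.(0 | 0) + a.b.(0 | 0) → —a→ u1, —b→ u2
  u1 = b.(0 | 0) → —b→ u3
  u2 = a.(0 | 0) → —a→ u3
  u3 = 0 | 0 → (no moves)
Q's transition system — 3 states:
  v0 = b.a.(0 | 0) + a.(0 | 0) → —a→ v1, —b→ v2
  v1 = 0 | 0 → (no moves)
  v2 = a.(0 | 0) → —a→ v1
Executing ab from P (initial set {u0}):
  [1] a ⇒ {u1}
  [2] b ⇒ {u3}
  — P admits the full trace.
Executing ab from Q (initial set {v0}):
  [1] a ⇒ {v1}
  [2] b ⇒ ∅  — Q cannot continue

ab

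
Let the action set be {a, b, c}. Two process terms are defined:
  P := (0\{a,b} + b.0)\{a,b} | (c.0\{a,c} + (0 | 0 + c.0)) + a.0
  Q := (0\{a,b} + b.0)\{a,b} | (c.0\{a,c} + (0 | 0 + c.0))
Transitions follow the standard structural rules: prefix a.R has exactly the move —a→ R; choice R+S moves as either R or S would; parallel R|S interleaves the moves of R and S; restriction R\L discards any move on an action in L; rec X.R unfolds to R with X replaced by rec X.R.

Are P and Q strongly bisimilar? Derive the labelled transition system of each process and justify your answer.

LTS(P): 4 reachable states
  u0 = (0\{a,b} + b.0)\{a,b} | (c.0\{a,c} + (0 | 0 + c.0)) + a.0 | =a=> u1, =c=> u2, =c=> u3
  u1 = 0 | deadlocked
  u2 = (0\{a,b} + b.0)\{a,b} | 0 | deadlocked
  u3 = (0\{a,b} + b.0)\{a,b} | 0\{a,c} | deadlocked
LTS(Q): 3 reachable states
  v0 = (0\{a,b} + b.0)\{a,b} | (c.0\{a,c} + (0 | 0 + c.0)) | =c=> v1, =c=> v2
  v1 = (0\{a,b} + b.0)\{a,b} | 0 | deadlocked
  v2 = (0\{a,b} + b.0)\{a,b} | 0\{a,c} | deadlocked
Partition-refinement fixed point:
  B0 = {u0}
  B1 = {u1, u2, u3, v1, v2}
  B2 = {v0}
u0 ∈ B0, v0 ∈ B2 → different blocks

not bisimilar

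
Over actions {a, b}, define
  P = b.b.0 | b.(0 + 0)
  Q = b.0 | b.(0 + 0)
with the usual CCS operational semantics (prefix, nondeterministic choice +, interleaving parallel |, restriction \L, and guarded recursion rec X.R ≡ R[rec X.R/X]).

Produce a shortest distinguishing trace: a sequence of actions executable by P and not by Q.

LTS(P): 6 reachable states
  m0 = b.b.0 | b.(0 + 0) has moves —b→ m1, —b→ m2
  m1 = b.0 | b.(0 + 0) has moves —b→ m3, —b→ m4
  m2 = b.b.0 | (0 + 0) has moves —b→ m4
  m3 = 0 | b.(0 + 0) has moves —b→ m5
  m4 = b.0 | (0 + 0) has moves —b→ m5
  m5 = 0 | (0 + 0) has moves (no moves)
LTS(Q): 4 reachable states
  n0 = b.0 | b.(0 + 0) has moves —b→ n1, —b→ n2
  n1 = 0 | b.(0 + 0) has moves —b→ n3
  n2 = b.0 | (0 + 0) has moves —b→ n3
  n3 = 0 | (0 + 0) has moves (no moves)
Trace ⟨bbb⟩ through P, begin at {m0}:
  step 1 (b): {m1, m2}
  step 2 (b): {m3, m4}
  step 3 (b): {m5}
  ✓ P
Trace ⟨bbb⟩ through Q, begin at {n0}:
  step 1 (b): {n1, n2}
  step 2 (b): {n3}
  step 3 (b): ∅ (Q stuck)

bbb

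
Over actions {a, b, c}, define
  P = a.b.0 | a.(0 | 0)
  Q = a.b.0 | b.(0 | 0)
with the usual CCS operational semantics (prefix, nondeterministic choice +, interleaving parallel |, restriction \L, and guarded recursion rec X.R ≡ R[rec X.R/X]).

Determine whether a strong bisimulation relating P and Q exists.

Reachable graph of P (6 states):
  m0 = a.b.0 | a.(0 | 0) has moves =a=> m1, =a=> m2
  m1 = a.b.0 | (0 | 0) has moves =a=> m3
  m2 = b.0 | a.(0 | 0) has moves =a=> m3, =b=> m4
  m3 = b.0 | (0 | 0) has moves =b=> m5
  m4 = 0 | a.(0 | 0) has moves =a=> m5
  m5 = 0 | (0 | 0) has moves ·
Reachable graph of Q (6 states):
  n0 = a.b.0 | b.(0 | 0) has moves =a=> n1, =b=> n2
  n1 = b.0 | b.(0 | 0) has moves =b=> n3, =b=> n4
  n2 = a.b.0 | (0 | 0) has moves =a=> n4
  n3 = 0 | b.(0 | 0) has moves =b=> n5
  n4 = b.0 | (0 | 0) has moves =b=> n5
  n5 = 0 | (0 | 0) has moves ·
Partition-refinement fixed point:
  B0 = {m0}
  B1 = {m2}
  B2 = {m3, n3, n4}
  B3 = {m5, n5}
  B4 = {m4}
  B5 = {m1, n2}
  B6 = {n0}
  B7 = {n1}
m0 ∈ B0, n0 ∈ B6 → different blocks

NO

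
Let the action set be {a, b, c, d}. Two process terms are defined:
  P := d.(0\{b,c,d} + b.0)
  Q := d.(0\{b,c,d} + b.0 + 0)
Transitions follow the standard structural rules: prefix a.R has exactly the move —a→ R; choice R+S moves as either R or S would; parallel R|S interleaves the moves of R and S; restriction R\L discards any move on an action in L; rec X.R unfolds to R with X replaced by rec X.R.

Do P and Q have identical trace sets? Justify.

LTS(P): 3 reachable states
  u0 = d.(0\{b,c,d} + b.0) | —d→ u1
  u1 = 0\{b,c,d} + b.0 | —b→ u2
  u2 = 0 | deadlocked
LTS(Q): 3 reachable states
  v0 = d.(0\{b,c,d} + b.0 + 0) | —d→ v1
  v1 = 0\{b,c,d} + b.0 + 0 | —b→ v2
  v2 = 0 | deadlocked
Bisimilarity quotient blocks:
  B0 = {u0, v0}
  B1 = {u1, v1}
  B2 = {u2, v2}
u0 ∈ B0, v0 ∈ B0 → same block
Bisimilar ⇒ trace-equivalent.

YES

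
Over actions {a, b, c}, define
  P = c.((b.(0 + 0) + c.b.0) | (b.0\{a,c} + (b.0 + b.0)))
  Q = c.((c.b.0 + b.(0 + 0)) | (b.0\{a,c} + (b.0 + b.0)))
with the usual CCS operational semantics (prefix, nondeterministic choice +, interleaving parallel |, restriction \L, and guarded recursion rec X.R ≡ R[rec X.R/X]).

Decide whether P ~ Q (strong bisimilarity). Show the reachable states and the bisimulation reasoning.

P ~ Q

P's transition system — 13 states:
  s0 = c.((b.(0 + 0) + c.b.0) | (b.0\{a,c} + (b.0 + b.0))) | ··c··> s1
  s1 = (b.(0 + 0) + c.b.0) | (b.0\{a,c} + (b.0 + b.0)) | ··b··> s2, ··b··> s3, ··b··> s4, ··c··> s5
  s2 = (0 + 0) | (b.0\{a,c} + (b.0 + b.0)) | ··b··> s6, ··b··> s7
  s3 = (b.(0 + 0) + c.b.0) | 0 | ··b··> s6, ··c··> s8
  s4 = (b.(0 + 0) + c.b.0) | 0\{a,c} | ··b··> s7, ··c··> s9
  s5 = b.0 | (b.0\{a,c} + (b.0 + b.0)) | ··b··> s10, ··b··> s8, ··b··> s9
  s6 = (0 + 0) | 0 | (no moves)
  s7 = (0 + 0) | 0\{a,c} | (no moves)
  s8 = b.0 | 0 | ··b··> s11
  s9 = b.0 | 0\{a,c} | ··b··> s12
  s10 = 0 | (b.0\{a,c} + (b.0 + b.0)) | ··b··> s11, ··b··> s12
  s11 = 0 | 0 | (no moves)
  s12 = 0 | 0\{a,c} | (no moves)
Q's transition system — 13 states:
  t0 = c.((c.b.0 + b.(0 + 0)) | (b.0\{a,c} + (b.0 + b.0))) | ··c··> t1
  t1 = (c.b.0 + b.(0 + 0)) | (b.0\{a,c} + (b.0 + b.0)) | ··b··> t2, ··b··> t3, ··b··> t4, ··c··> t5
  t2 = (0 + 0) | (b.0\{a,c} + (b.0 + b.0)) | ··b··> t6, ··b··> t7
  t3 = (c.b.0 + b.(0 + 0)) | 0 | ··b··> t6, ··c··> t8
  t4 = (c.b.0 + b.(0 + 0)) | 0\{a,c} | ··b··> t7, ··c··> t9
  t5 = b.0 | (b.0\{a,c} + (b.0 + b.0)) | ··b··> t10, ··b··> t8, ··b··> t9
  t6 = (0 + 0) | 0 | (no moves)
  t7 = (0 + 0) | 0\{a,c} | (no moves)
  t8 = b.0 | 0 | ··b··> t11
  t9 = b.0 | 0\{a,c} | ··b··> t12
  t10 = 0 | (b.0\{a,c} + (b.0 + b.0)) | ··b··> t11, ··b··> t12
  t11 = 0 | 0 | (no moves)
  t12 = 0 | 0\{a,c} | (no moves)
Coarsest stable partition (strong bisimilarity classes):
  B0 = {s0, t0}
  B1 = {s1, t1}
  B2 = {s10, s2, s8, s9, t10, t2, t8, t9}
  B3 = {s11, s12, s6, s7, t11, t12, t6, t7}
  B4 = {s3, s4, t3, t4}
  B5 = {s5, t5}
s0 ∈ B0, t0 ∈ B0 → same block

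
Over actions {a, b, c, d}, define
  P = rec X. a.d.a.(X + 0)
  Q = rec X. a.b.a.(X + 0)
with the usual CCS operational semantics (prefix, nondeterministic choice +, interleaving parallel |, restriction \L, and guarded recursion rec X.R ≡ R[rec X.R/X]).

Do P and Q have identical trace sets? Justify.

Reachable graph of P (4 states):
  u0 = rec X. a.d.a.(X + 0) ⊢ --a--▸ u1
  u1 = d.a.((rec X. a.d.a.(X + 0)) + 0) ⊢ --d--▸ u2
  u2 = a.((rec X. a.d.a.(X + 0)) + 0) ⊢ --a--▸ u3
  u3 = (rec X. a.d.a.(X + 0)) + 0 ⊢ --a--▸ u1
Reachable graph of Q (4 states):
  v0 = rec X. a.b.a.(X + 0) ⊢ --a--▸ v1
  v1 = b.a.((rec X. a.b.a.(X + 0)) + 0) ⊢ --b--▸ v2
  v2 = a.((rec X. a.b.a.(X + 0)) + 0) ⊢ --a--▸ v3
  v3 = (rec X. a.b.a.(X + 0)) + 0 ⊢ --a--▸ v1
Run σ = ⟨ad⟩ on P: start {u0}
  [1] a ⇒ {u1}
  [2] d ⇒ {u2}
  — P admits the full trace.
Run σ = ⟨ad⟩ on Q: start {v0}
  [1] a ⇒ {v1}
  [2] d ⇒ ∅  — Q cannot continue

trace-distinct — witness ⟨ad⟩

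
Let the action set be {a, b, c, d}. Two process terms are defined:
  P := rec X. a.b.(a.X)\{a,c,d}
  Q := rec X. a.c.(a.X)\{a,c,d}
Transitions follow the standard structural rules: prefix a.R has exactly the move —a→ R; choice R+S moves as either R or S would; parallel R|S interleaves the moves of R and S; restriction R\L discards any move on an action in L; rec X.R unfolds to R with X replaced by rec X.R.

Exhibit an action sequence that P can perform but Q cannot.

P's transition system — 3 states:
  u0 = rec X. a.b.(a.X)\{a,c,d} → -a-> u1
  u1 = b.(a.(rec X. a.b.(a.X)\{a,c,d}))\{a,c,d} → -b-> u2
  u2 = (a.(rec X. a.b.(a.X)\{a,c,d}))\{a,c,d} → ·
Q's transition system — 3 states:
  v0 = rec X. a.c.(a.X)\{a,c,d} → -a-> v1
  v1 = c.(a.(rec X. a.c.(a.X)\{a,c,d}))\{a,c,d} → -c-> v2
  v2 = (a.(rec X. a.c.(a.X)\{a,c,d}))\{a,c,d} → ·
Trace ⟨ab⟩ through P, begin at {u0}:
  [1] a ⇒ {u1}
  [2] b ⇒ {u2}
  — P admits the full trace.
Trace ⟨ab⟩ through Q, begin at {v0}:
  [1] a ⇒ {v1}
  [2] b ⇒ no successor for Q

ab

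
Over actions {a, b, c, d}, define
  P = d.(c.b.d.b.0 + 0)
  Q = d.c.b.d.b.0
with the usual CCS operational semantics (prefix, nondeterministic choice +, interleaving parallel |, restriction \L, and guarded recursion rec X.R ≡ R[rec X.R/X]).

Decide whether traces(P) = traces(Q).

P's transition system — 6 states:
  m0 = d.(c.b.d.b.0 + 0) :: -d-> m1
  m1 = c.b.d.b.0 + 0 :: -c-> m2
  m2 = b.d.b.0 :: -b-> m3
  m3 = d.b.0 :: -d-> m4
  m4 = b.0 :: -b-> m5
  m5 = 0 :: (no moves)
Q's transition system — 6 states:
  n0 = d.c.b.d.b.0 :: -d-> n1
  n1 = c.b.d.b.0 :: -c-> n2
  n2 = b.d.b.0 :: -b-> n3
  n3 = d.b.0 :: -d-> n4
  n4 = b.0 :: -b-> n5
  n5 = 0 :: (no moves)
Bisimilarity quotient blocks:
  B0 = {m0, n0}
  B1 = {m1, n1}
  B2 = {m2, n2}
  B3 = {m3, n3}
  B4 = {m4, n4}
  B5 = {m5, n5}
m0 ∈ B0, n0 ∈ B0 → same block
Bisimilar ⇒ trace-equivalent.

trace-equivalent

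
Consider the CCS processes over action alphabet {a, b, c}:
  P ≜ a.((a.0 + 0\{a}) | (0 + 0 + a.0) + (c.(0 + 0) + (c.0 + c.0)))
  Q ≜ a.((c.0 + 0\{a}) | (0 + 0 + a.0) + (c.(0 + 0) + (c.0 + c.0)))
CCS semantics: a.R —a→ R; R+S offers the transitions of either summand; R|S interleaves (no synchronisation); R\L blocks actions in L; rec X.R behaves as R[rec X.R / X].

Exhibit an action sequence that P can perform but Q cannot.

aaa

Reachable graph of P (7 states):
  s0 = a.((a.0 + 0\{a}) | (0 + 0 + a.0) + (c.(0 + 0) + (c.0 + c.0))) has moves —a→ s1
  s1 = (a.0 + 0\{a}) | (0 + 0 + a.0) + (c.(0 + 0) + (c.0 + c.0)) has moves —a→ s2, —a→ s3, —c→ s4, —c→ s5
  s2 = (a.0 + 0\{a}) | 0 has moves —a→ s6
  s3 = 0 | (0 + 0 + a.0) has moves —a→ s6
  s4 = 0 has moves deadlocked
  s5 = 0 + 0 has moves deadlocked
  s6 = 0 | 0 has moves deadlocked
Reachable graph of Q (7 states):
  t0 = a.((c.0 + 0\{a}) | (0 + 0 + a.0) + (c.(0 + 0) + (c.0 + c.0))) has moves —a→ t1
  t1 = (c.0 + 0\{a}) | (0 + 0 + a.0) + (c.(0 + 0) + (c.0 + c.0)) has moves —a→ t2, —c→ t3, —c→ t4, —c→ t5
  t2 = (c.0 + 0\{a}) | 0 has moves —c→ t6
  t3 = 0 has moves deadlocked
  t4 = 0 + 0 has moves deadlocked
  t5 = 0 | (0 + 0 + a.0) has moves —a→ t6
  t6 = 0 | 0 has moves deadlocked
Run σ = ⟨aaa⟩ on P: start {s0}
  [1] a ⇒ {s1}
  [2] a ⇒ {s2, s3}
  [3] a ⇒ {s6}
  ✓ P
Run σ = ⟨aaa⟩ on Q: start {t0}
  [1] a ⇒ {t1}
  [2] a ⇒ {t2}
  [3] a ⇒ ∅ (Q stuck)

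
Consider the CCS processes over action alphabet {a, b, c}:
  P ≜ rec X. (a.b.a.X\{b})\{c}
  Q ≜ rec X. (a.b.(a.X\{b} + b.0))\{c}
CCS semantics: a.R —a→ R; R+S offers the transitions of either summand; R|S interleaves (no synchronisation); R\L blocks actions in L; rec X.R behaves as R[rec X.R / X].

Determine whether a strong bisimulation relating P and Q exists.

NO

P's transition system — 5 states:
  s0 = rec X. (a.b.a.X\{b})\{c} | ··a··> s1
  s1 = (b.a.(rec X. (a.b.a.X\{b})\{c})\{b})\{c} | ··b··> s2
  s2 = (a.(rec X. (a.b.a.X\{b})\{c})\{b})\{c} | ··a··> s3
  s3 = (rec X. (a.b.a.X\{b})\{c})\{b}\{c} | ··a··> s4
  s4 = (b.a.(rec X. (a.b.a.X\{b})\{c})\{b})\{c}\{b}\{c} | stopped
Q's transition system — 6 states:
  t0 = rec X. (a.b.(a.X\{b} + b.0))\{c} | ··a··> t1
  t1 = (b.(a.(rec X. (a.b.(a.X\{b} + b.0))\{c})\{b} + b.0))\{c} | ··b··> t2
  t2 = (a.(rec X. (a.b.(a.X\{b} + b.0))\{c})\{b} + b.0)\{c} | ··a··> t3, ··b··> t4
  t3 = (rec X. (a.b.(a.X\{b} + b.0))\{c})\{b}\{c} | ··a··> t5
  t4 = 0\{c} | stopped
  t5 = (b.(a.(rec X. (a.b.(a.X\{b} + b.0))\{c})\{b} + b.0))\{c}\{b}\{c} | stopped
Bisimilarity quotient blocks:
  B0 = {s0}
  B1 = {s1}
  B2 = {s2}
  B3 = {s3, t3}
  B4 = {s4, t4, t5}
  B5 = {t0}
  B6 = {t1}
  B7 = {t2}
s0 ∈ B0, t0 ∈ B5 → different blocks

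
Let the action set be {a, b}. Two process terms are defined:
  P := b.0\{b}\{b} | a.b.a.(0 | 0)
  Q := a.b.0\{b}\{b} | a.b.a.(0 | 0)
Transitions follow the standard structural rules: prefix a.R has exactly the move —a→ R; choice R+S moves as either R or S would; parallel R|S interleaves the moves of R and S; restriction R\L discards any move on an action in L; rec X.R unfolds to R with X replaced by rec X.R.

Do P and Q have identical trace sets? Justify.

trace-distinct — witness ⟨b⟩

LTS(P): 8 reachable states
  u0 = b.0\{b}\{b} | a.b.a.(0 | 0) ⊢ -a-> u1, -b-> u2
  u1 = b.0\{b}\{b} | b.a.(0 | 0) ⊢ -b-> u3, -b-> u4
  u2 = 0\{b}\{b} | a.b.a.(0 | 0) ⊢ -a-> u3
  u3 = 0\{b}\{b} | b.a.(0 | 0) ⊢ -b-> u5
  u4 = b.0\{b}\{b} | a.(0 | 0) ⊢ -a-> u6, -b-> u5
  u5 = 0\{b}\{b} | a.(0 | 0) ⊢ -a-> u7
  u6 = b.0\{b}\{b} | (0 | 0) ⊢ -b-> u7
  u7 = 0\{b}\{b} | (0 | 0) ⊢ stopped
LTS(Q): 12 reachable states
  v0 = a.b.0\{b}\{b} | a.b.a.(0 | 0) ⊢ -a-> v1, -a-> v2
  v1 = a.b.0\{b}\{b} | b.a.(0 | 0) ⊢ -a-> v3, -b-> v4
  v2 = b.0\{b}\{b} | a.b.a.(0 | 0) ⊢ -a-> v3, -b-> v5
  v3 = b.0\{b}\{b} | b.a.(0 | 0) ⊢ -b-> v6, -b-> v7
  v4 = a.b.0\{b}\{b} | a.(0 | 0) ⊢ -a-> v7, -a-> v8
  v5 = 0\{b}\{b} | a.b.a.(0 | 0) ⊢ -a-> v6
  v6 = 0\{b}\{b} | b.a.(0 | 0) ⊢ -b-> v9
  v7 = b.0\{b}\{b} | a.(0 | 0) ⊢ -a-> v10, -b-> v9
  v8 = a.b.0\{b}\{b} | (0 | 0) ⊢ -a-> v10
  v9 = 0\{b}\{b} | a.(0 | 0) ⊢ -a-> v11
  v10 = b.0\{b}\{b} | (0 | 0) ⊢ -b-> v11
  v11 = 0\{b}\{b} | (0 | 0) ⊢ stopped
Run σ = ⟨b⟩ on P: start {u0}
  step 1 (b): {u2}
  ✓ P
Run σ = ⟨b⟩ on Q: start {v0}
  step 1 (b): no successor for Q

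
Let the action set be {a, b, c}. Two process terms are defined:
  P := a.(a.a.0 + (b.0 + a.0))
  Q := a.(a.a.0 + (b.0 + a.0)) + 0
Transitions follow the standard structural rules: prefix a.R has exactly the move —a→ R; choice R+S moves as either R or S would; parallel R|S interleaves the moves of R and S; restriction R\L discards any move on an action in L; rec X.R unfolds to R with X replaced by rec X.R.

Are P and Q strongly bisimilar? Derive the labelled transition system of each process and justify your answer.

YES

LTS(P): 4 reachable states
  s0 = a.(a.a.0 + (b.0 + a.0)) ⊢ -a-> s1
  s1 = a.a.0 + (b.0 + a.0) ⊢ -a-> s2, -a-> s3, -b-> s2
  s2 = 0 ⊢ ∅
  s3 = a.0 ⊢ -a-> s2
LTS(Q): 4 reachable states
  t0 = a.(a.a.0 + (b.0 + a.0)) + 0 ⊢ -a-> t1
  t1 = a.a.0 + (b.0 + a.0) ⊢ -a-> t2, -a-> t3, -b-> t2
  t2 = 0 ⊢ ∅
  t3 = a.0 ⊢ -a-> t2
Bisimilarity quotient blocks:
  B0 = {s0, t0}
  B1 = {s1, t1}
  B2 = {s2, t2}
  B3 = {s3, t3}
s0 ∈ B0, t0 ∈ B0 → same block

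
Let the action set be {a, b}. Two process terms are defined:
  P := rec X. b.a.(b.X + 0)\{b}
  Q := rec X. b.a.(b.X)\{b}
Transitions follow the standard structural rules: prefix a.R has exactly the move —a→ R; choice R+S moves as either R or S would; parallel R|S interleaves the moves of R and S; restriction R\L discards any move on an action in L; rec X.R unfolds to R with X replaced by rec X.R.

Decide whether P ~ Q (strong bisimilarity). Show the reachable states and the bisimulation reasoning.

P ~ Q

P's transition system — 3 states:
  u0 = rec X. b.a.(b.X + 0)\{b} :: -b-> u1
  u1 = a.(b.(rec X. b.a.(b.X + 0)\{b}) + 0)\{b} :: -a-> u2
  u2 = (b.(rec X. b.a.(b.X + 0)\{b}) + 0)\{b} :: ∅
Q's transition system — 3 states:
  v0 = rec X. b.a.(b.X)\{b} :: -b-> v1
  v1 = a.(b.(rec X. b.a.(b.X)\{b}))\{b} :: -a-> v2
  v2 = (b.(rec X. b.a.(b.X)\{b}))\{b} :: ∅
Partition-refinement fixed point:
  B0 = {u0, v0}
  B1 = {u1, v1}
  B2 = {u2, v2}
u0 ∈ B0, v0 ∈ B0 → same block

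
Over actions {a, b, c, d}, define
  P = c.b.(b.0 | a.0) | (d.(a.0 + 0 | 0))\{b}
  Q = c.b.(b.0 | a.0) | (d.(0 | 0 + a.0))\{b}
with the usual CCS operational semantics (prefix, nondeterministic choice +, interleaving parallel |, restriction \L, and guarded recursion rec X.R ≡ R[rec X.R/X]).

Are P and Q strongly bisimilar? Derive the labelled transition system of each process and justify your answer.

bisimilar

Reachable graph of P (18 states):
  u0 = c.b.(b.0 | a.0) | (d.(a.0 + 0 | 0))\{b} → =c=> u1, =d=> u2
  u1 = b.(b.0 | a.0) | (d.(a.0 + 0 | 0))\{b} → =b=> u3, =d=> u4
  u2 = c.b.(b.0 | a.0) | (a.0 + 0 | 0)\{b} → =a=> u5, =c=> u4
  u3 = b.0 | a.0 | (d.(a.0 + 0 | 0))\{b} → =a=> u6, =b=> u7, =d=> u8
  u4 = b.(b.0 | a.0) | (a.0 + 0 | 0)\{b} → =a=> u9, =b=> u8
  u5 = c.b.(b.0 | a.0) | 0\{b} → =c=> u9
  u6 = b.0 | 0 | (d.(a.0 + 0 | 0))\{b} → =b=> u10, =d=> u11
  u7 = 0 | a.0 | (d.(a.0 + 0 | 0))\{b} → =a=> u10, =d=> u12
  u8 = b.0 | a.0 | (a.0 + 0 | 0)\{b} → =a=> u11, =a=> u13, =b=> u12
  u9 = b.(b.0 | a.0) | 0\{b} → =b=> u13
  u10 = 0 | 0 | (d.(a.0 + 0 | 0))\{b} → =d=> u14
  u11 = b.0 | 0 | (a.0 + 0 | 0)\{b} → =a=> u15, =b=> u14
  u12 = 0 | a.0 | (a.0 + 0 | 0)\{b} → =a=> u14, =a=> u16
  u13 = b.0 | a.0 | 0\{b} → =a=> u15, =b=> u16
  u14 = 0 | 0 | (a.0 + 0 | 0)\{b} → =a=> u17
  u15 = b.0 | 0 | 0\{b} → =b=> u17
  u16 = 0 | a.0 | 0\{b} → =a=> u17
  u17 = 0 | 0 | 0\{b} → ·
Reachable graph of Q (18 states):
  v0 = c.b.(b.0 | a.0) | (d.(0 | 0 + a.0))\{b} → =c=> v1, =d=> v2
  v1 = b.(b.0 | a.0) | (d.(0 | 0 + a.0))\{b} → =b=> v3, =d=> v4
  v2 = c.b.(b.0 | a.0) | (0 | 0 + a.0)\{b} → =a=> v5, =c=> v4
  v3 = b.0 | a.0 | (d.(0 | 0 + a.0))\{b} → =a=> v6, =b=> v7, =d=> v8
  v4 = b.(b.0 | a.0) | (0 | 0 + a.0)\{b} → =a=> v9, =b=> v8
  v5 = c.b.(b.0 | a.0) | 0\{b} → =c=> v9
  v6 = b.0 | 0 | (d.(0 | 0 + a.0))\{b} → =b=> v10, =d=> v11
  v7 = 0 | a.0 | (d.(0 | 0 + a.0))\{b} → =a=> v10, =d=> v12
  v8 = b.0 | a.0 | (0 | 0 + a.0)\{b} → =a=> v11, =a=> v13, =b=> v12
  v9 = b.(b.0 | a.0) | 0\{b} → =b=> v13
  v10 = 0 | 0 | (d.(0 | 0 + a.0))\{b} → =d=> v14
  v11 = b.0 | 0 | (0 | 0 + a.0)\{b} → =a=> v15, =b=> v14
  v12 = 0 | a.0 | (0 | 0 + a.0)\{b} → =a=> v14, =a=> v16
  v13 = b.0 | a.0 | 0\{b} → =a=> v15, =b=> v16
  v14 = 0 | 0 | (0 | 0 + a.0)\{b} → =a=> v17
  v15 = b.0 | 0 | 0\{b} → =b=> v17
  v16 = 0 | a.0 | 0\{b} → =a=> v17
  v17 = 0 | 0 | 0\{b} → ·
Coarsest stable partition (strong bisimilarity classes):
  B0 = {u0, v0}
  B1 = {u2, v2}
  B2 = {u4, v4}
  B3 = {u9, v9}
  B4 = {u11, u13, v11, v13}
  B5 = {u14, u16, v14, v16}
  B6 = {u17, v17}
  B7 = {u15, v15}
  B8 = {u8, v8}
  B9 = {u12, v12}
  B10 = {u5, v5}
  B11 = {u1, v1}
  B12 = {u3, v3}
  B13 = {u7, v7}
  B14 = {u10, v10}
  B15 = {u6, v6}
u0 ∈ B0, v0 ∈ B0 → same block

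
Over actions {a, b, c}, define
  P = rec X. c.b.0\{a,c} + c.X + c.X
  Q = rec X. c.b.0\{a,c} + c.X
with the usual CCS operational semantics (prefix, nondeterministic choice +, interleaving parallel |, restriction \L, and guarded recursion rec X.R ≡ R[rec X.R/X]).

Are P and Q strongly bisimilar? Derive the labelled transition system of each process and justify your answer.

Reachable graph of P (3 states):
  u0 = rec X. c.b.0\{a,c} + c.X + c.X ⊢ =c=> u0, =c=> u1
  u1 = b.0\{a,c} ⊢ =b=> u2
  u2 = 0\{a,c} ⊢ (no moves)
Reachable graph of Q (3 states):
  v0 = rec X. c.b.0\{a,c} + c.X ⊢ =c=> v0, =c=> v1
  v1 = b.0\{a,c} ⊢ =b=> v2
  v2 = 0\{a,c} ⊢ (no moves)
Partition-refinement fixed point:
  B0 = {u0, v0}
  B1 = {u1, v1}
  B2 = {u2, v2}
u0 ∈ B0, v0 ∈ B0 → same block

YES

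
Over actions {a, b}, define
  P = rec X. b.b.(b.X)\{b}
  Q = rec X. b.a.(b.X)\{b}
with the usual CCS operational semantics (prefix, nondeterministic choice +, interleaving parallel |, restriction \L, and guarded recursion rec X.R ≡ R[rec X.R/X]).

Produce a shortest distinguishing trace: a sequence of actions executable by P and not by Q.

Reachable graph of P (3 states):
  s0 = rec X. b.b.(b.X)\{b} has moves -b-> s1
  s1 = b.(b.(rec X. b.b.(b.X)\{b}))\{b} has moves -b-> s2
  s2 = (b.(rec X. b.b.(b.X)\{b}))\{b} has moves stopped
Reachable graph of Q (3 states):
  t0 = rec X. b.a.(b.X)\{b} has moves -b-> t1
  t1 = a.(b.(rec X. b.a.(b.X)\{b}))\{b} has moves -a-> t2
  t2 = (b.(rec X. b.a.(b.X)\{b}))\{b} has moves stopped
Trace ⟨bb⟩ through P, begin at {s0}:
  [1] b ⇒ {s1}
  [2] b ⇒ {s2}
  — P admits the full trace.
Trace ⟨bb⟩ through Q, begin at {t0}:
  [1] b ⇒ {t1}
  [2] b ⇒ ∅  — Q cannot continue

bb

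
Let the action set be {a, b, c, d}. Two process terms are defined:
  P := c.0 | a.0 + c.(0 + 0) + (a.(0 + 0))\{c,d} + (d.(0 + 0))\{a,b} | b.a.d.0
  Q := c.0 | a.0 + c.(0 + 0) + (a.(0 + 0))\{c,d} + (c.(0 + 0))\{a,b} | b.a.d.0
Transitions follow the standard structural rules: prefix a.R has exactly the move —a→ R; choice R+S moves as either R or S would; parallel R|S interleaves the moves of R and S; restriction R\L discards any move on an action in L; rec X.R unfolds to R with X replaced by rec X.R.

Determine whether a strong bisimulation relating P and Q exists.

not bisimilar

P's transition system — 13 states:
  s0 = c.0 | a.0 + c.(0 + 0) + (a.(0 + 0))\{c,d} + (d.(0 + 0))\{a,b} | b.a.d.0 :: -a-> s1, -a-> s2, -b-> s3, -c-> s4, -c-> s5, -d-> s6
  s1 = (0 + 0)\{c,d} :: deadlocked
  s2 = c.0 | 0 :: -c-> s7
  s3 = (d.(0 + 0))\{a,b} | a.d.0 :: -a-> s8, -d-> s9
  s4 = 0 + 0 :: deadlocked
  s5 = 0 | a.0 :: -a-> s7
  s6 = (0 + 0)\{a,b} | b.a.d.0 :: -b-> s9
  s7 = 0 | 0 :: deadlocked
  s8 = (d.(0 + 0))\{a,b} | d.0 :: -d-> s10, -d-> s11
  s9 = (0 + 0)\{a,b} | a.d.0 :: -a-> s10
  s10 = (0 + 0)\{a,b} | d.0 :: -d-> s12
  s11 = (d.(0 + 0))\{a,b} | 0 :: -d-> s12
  s12 = (0 + 0)\{a,b} | 0 :: deadlocked
Q's transition system — 13 states:
  t0 = c.0 | a.0 + c.(0 + 0) + (a.(0 + 0))\{c,d} + (c.(0 + 0))\{a,b} | b.a.d.0 :: -a-> t1, -a-> t2, -b-> t3, -c-> t4, -c-> t5, -c-> t6
  t1 = (0 + 0)\{c,d} :: deadlocked
  t2 = c.0 | 0 :: -c-> t7
  t3 = (c.(0 + 0))\{a,b} | a.d.0 :: -a-> t8, -c-> t9
  t4 = (0 + 0)\{a,b} | b.a.d.0 :: -b-> t9
  t5 = 0 + 0 :: deadlocked
  t6 = 0 | a.0 :: -a-> t7
  t7 = 0 | 0 :: deadlocked
  t8 = (c.(0 + 0))\{a,b} | d.0 :: -c-> t10, -d-> t11
  t9 = (0 + 0)\{a,b} | a.d.0 :: -a-> t10
  t10 = (0 + 0)\{a,b} | d.0 :: -d-> t12
  t11 = (c.(0 + 0))\{a,b} | 0 :: -c-> t12
  t12 = (0 + 0)\{a,b} | 0 :: deadlocked
Coarsest stable partition (strong bisimilarity classes):
  B0 = {s0}
  B1 = {s1, s12, s4, s7, t1, t12, t5, t7}
  B2 = {s2, t11, t2}
  B3 = {s5, t6}
  B4 = {s6, t4}
  B5 = {s9, t9}
  B6 = {s10, s11, t10}
  B7 = {s3}
  B8 = {s8}
  B9 = {t0}
  B10 = {t3}
  B11 = {t8}
s0 ∈ B0, t0 ∈ B9 → different blocks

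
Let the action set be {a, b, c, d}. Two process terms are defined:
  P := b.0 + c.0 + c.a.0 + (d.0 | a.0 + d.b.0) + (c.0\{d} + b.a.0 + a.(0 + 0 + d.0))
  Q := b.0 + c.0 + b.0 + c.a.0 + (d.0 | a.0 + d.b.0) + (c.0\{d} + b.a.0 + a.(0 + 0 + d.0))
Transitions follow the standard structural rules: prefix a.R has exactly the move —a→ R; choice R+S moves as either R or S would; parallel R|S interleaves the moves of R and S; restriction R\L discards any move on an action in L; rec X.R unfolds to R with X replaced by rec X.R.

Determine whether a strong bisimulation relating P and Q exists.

LTS(P): 9 reachable states
  s0 = b.0 + c.0 + c.a.0 + (d.0 | a.0 + d.b.0) + (c.0\{d} + b.a.0 + a.(0 + 0 + d.0)) has moves ··a··> s1, ··a··> s2, ··b··> s3, ··b··> s4, ··c··> s3, ··c··> s4, ··c··> s5, ··d··> s6, ··d··> s7
  s1 = 0 + 0 + d.0 has moves ··d··> s3
  s2 = d.0 | 0 has moves ··d··> s8
  s3 = 0 has moves ·
  s4 = a.0 has moves ··a··> s3
  s5 = 0\{d} has moves ·
  s6 = 0 | a.0 has moves ··a··> s8
  s7 = b.0 has moves ··b··> s3
  s8 = 0 | 0 has moves ·
LTS(Q): 9 reachable states
  t0 = b.0 + c.0 + b.0 + c.a.0 + (d.0 | a.0 + d.b.0) + (c.0\{d} + b.a.0 + a.(0 + 0 + d.0)) has moves ··a··> t1, ··a··> t2, ··b··> t3, ··b··> t4, ··c··> t3, ··c··> t4, ··c··> t5, ··d··> t6, ··d··> t7
  t1 = 0 + 0 + d.0 has moves ··d··> t3
  t2 = d.0 | 0 has moves ··d··> t8
  t3 = 0 has moves ·
  t4 = a.0 has moves ··a··> t3
  t5 = 0\{d} has moves ·
  t6 = 0 | a.0 has moves ··a··> t8
  t7 = b.0 has moves ··b··> t3
  t8 = 0 | 0 has moves ·
Coarsest stable partition (strong bisimilarity classes):
  B0 = {s0, t0}
  B1 = {s3, s5, s8, t3, t5, t8}
  B2 = {s1, s2, t1, t2}
  B3 = {s4, s6, t4, t6}
  B4 = {s7, t7}
s0 ∈ B0, t0 ∈ B0 → same block

bisimilar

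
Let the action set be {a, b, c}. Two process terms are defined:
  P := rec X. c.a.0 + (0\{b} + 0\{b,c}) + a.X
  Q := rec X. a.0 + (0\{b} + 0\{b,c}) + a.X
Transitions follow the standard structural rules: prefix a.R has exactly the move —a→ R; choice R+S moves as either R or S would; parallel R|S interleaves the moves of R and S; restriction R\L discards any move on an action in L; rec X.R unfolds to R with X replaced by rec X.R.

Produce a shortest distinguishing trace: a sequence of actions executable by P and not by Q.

c

P's transition system — 3 states:
  u0 = rec X. c.a.0 + (0\{b} + 0\{b,c}) + a.X → -a-> u0, -c-> u1
  u1 = a.0 → -a-> u2
  u2 = 0 → ·
Q's transition system — 2 states:
  v0 = rec X. a.0 + (0\{b} + 0\{b,c}) + a.X → -a-> v0, -a-> v1
  v1 = 0 → ·
Executing c from P (initial set {u0}):
  step 1 (c): {u1}
  P completes σ.
Executing c from Q (initial set {v0}):
  step 1 (c): ∅ (Q stuck)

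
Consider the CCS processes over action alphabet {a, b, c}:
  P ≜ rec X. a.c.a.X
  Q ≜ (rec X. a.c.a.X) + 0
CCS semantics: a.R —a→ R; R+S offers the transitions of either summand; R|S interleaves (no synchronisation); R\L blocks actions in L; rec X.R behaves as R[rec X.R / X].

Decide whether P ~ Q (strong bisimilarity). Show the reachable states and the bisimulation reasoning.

bisimilar

P's transition system — 3 states:
  s0 = rec X. a.c.a.X → --a--▸ s1
  s1 = c.a.(rec X. a.c.a.X) → --c--▸ s2
  s2 = a.(rec X. a.c.a.X) → --a--▸ s0
Q's transition system — 4 states:
  t0 = (rec X. a.c.a.X) + 0 → --a--▸ t1
  t1 = c.a.(rec X. a.c.a.X) → --c--▸ t2
  t2 = a.(rec X. a.c.a.X) → --a--▸ t3
  t3 = rec X. a.c.a.X → --a--▸ t1
Partition-refinement fixed point:
  B0 = {s0, t0, t3}
  B1 = {s1, t1}
  B2 = {s2, t2}
s0 ∈ B0, t0 ∈ B0 → same block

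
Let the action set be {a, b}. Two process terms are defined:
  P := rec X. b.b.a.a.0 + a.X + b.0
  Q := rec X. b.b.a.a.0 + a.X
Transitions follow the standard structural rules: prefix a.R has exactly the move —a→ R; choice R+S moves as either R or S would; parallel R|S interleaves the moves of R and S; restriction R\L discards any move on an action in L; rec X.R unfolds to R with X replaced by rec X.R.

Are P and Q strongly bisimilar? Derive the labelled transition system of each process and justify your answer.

P's transition system — 5 states:
  u0 = rec X. b.b.a.a.0 + a.X + b.0 | —a→ u0, —b→ u1, —b→ u2
  u1 = 0 | ·
  u2 = b.a.a.0 | —b→ u3
  u3 = a.a.0 | —a→ u4
  u4 = a.0 | —a→ u1
Q's transition system — 5 states:
  v0 = rec X. b.b.a.a.0 + a.X | —a→ v0, —b→ v1
  v1 = b.a.a.0 | —b→ v2
  v2 = a.a.0 | —a→ v3
  v3 = a.0 | —a→ v4
  v4 = 0 | ·
Coarsest stable partition (strong bisimilarity classes):
  B0 = {u0}
  B1 = {u2, v1}
  B2 = {u3, v2}
  B3 = {u4, v3}
  B4 = {u1, v4}
  B5 = {v0}
u0 ∈ B0, v0 ∈ B5 → different blocks

P ≁ Q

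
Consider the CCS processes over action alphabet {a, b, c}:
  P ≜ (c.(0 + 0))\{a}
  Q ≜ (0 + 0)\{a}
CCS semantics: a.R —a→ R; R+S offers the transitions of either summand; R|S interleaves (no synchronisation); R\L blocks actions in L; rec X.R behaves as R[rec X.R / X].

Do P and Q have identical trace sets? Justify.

NO — witness ⟨c⟩

Reachable graph of P (2 states):
  p0 = (c.(0 + 0))\{a} | ··c··> p1
  p1 = (0 + 0)\{a} | stopped
Reachable graph of Q (1 states):
  q0 = (0 + 0)\{a} | stopped
Executing c from P (initial set {p0}):
  step 1 (c): {p1}
  P completes σ.
Executing c from Q (initial set {q0}):
  step 1 (c): ∅  — Q cannot continue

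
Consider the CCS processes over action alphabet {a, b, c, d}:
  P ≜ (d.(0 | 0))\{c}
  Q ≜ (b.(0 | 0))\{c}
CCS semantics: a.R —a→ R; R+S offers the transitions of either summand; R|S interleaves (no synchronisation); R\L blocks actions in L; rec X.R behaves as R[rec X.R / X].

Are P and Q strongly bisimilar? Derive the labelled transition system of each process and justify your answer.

P ≁ Q

LTS(P): 2 reachable states
  m0 = (d.(0 | 0))\{c} | —d→ m1
  m1 = (0 | 0)\{c} | ·
LTS(Q): 2 reachable states
  n0 = (b.(0 | 0))\{c} | —b→ n1
  n1 = (0 | 0)\{c} | ·
Bisimilarity quotient blocks:
  B0 = {m0}
  B1 = {m1, n1}
  B2 = {n0}
m0 ∈ B0, n0 ∈ B2 → different blocks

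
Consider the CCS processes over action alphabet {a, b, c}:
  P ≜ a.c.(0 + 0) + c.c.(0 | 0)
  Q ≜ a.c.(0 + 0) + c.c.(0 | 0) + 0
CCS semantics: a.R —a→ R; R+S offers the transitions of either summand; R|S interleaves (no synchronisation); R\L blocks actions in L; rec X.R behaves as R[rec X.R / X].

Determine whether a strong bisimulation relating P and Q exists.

bisimilar

LTS(P): 5 reachable states
  p0 = a.c.(0 + 0) + c.c.(0 | 0) :: =a=> p1, =c=> p2
  p1 = c.(0 + 0) :: =c=> p3
  p2 = c.(0 | 0) :: =c=> p4
  p3 = 0 + 0 :: ∅
  p4 = 0 | 0 :: ∅
LTS(Q): 5 reachable states
  q0 = a.c.(0 + 0) + c.c.(0 | 0) + 0 :: =a=> q1, =c=> q2
  q1 = c.(0 + 0) :: =c=> q3
  q2 = c.(0 | 0) :: =c=> q4
  q3 = 0 + 0 :: ∅
  q4 = 0 | 0 :: ∅
Partition-refinement fixed point:
  B0 = {p0, q0}
  B1 = {p1, p2, q1, q2}
  B2 = {p3, p4, q3, q4}
p0 ∈ B0, q0 ∈ B0 → same block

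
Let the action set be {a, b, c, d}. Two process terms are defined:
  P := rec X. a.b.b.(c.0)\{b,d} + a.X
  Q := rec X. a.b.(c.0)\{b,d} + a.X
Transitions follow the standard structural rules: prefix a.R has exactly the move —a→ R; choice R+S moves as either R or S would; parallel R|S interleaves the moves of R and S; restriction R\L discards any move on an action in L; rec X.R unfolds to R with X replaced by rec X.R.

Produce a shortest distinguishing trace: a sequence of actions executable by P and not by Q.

Reachable graph of P (5 states):
  m0 = rec X. a.b.b.(c.0)\{b,d} + a.X → ··a··> m0, ··a··> m1
  m1 = b.b.(c.0)\{b,d} → ··b··> m2
  m2 = b.(c.0)\{b,d} → ··b··> m3
  m3 = (c.0)\{b,d} → ··c··> m4
  m4 = 0\{b,d} → (no moves)
Reachable graph of Q (4 states):
  n0 = rec X. a.b.(c.0)\{b,d} + a.X → ··a··> n0, ··a··> n1
  n1 = b.(c.0)\{b,d} → ··b··> n2
  n2 = (c.0)\{b,d} → ··c··> n3
  n3 = 0\{b,d} → (no moves)
Run σ = ⟨abb⟩ on P: start {m0}
  step 1 (a): {m0, m1}
  step 2 (b): {m2}
  step 3 (b): {m3}
  — P admits the full trace.
Run σ = ⟨abb⟩ on Q: start {n0}
  step 1 (a): {n0, n1}
  step 2 (b): {n2}
  step 3 (b): ∅ (Q stuck)

abb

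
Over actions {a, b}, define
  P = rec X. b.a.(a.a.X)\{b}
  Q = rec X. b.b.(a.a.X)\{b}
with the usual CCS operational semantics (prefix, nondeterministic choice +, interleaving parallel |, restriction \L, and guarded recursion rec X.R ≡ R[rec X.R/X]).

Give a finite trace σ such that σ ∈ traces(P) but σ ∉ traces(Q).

P's transition system — 5 states:
  p0 = rec X. b.a.(a.a.X)\{b} | =b=> p1
  p1 = a.(a.a.(rec X. b.a.(a.a.X)\{b}))\{b} | =a=> p2
  p2 = (a.a.(rec X. b.a.(a.a.X)\{b}))\{b} | =a=> p3
  p3 = (a.(rec X. b.a.(a.a.X)\{b}))\{b} | =a=> p4
  p4 = (rec X. b.a.(a.a.X)\{b})\{b} | stopped
Q's transition system — 5 states:
  q0 = rec X. b.b.(a.a.X)\{b} | =b=> q1
  q1 = b.(a.a.(rec X. b.b.(a.a.X)\{b}))\{b} | =b=> q2
  q2 = (a.a.(rec X. b.b.(a.a.X)\{b}))\{b} | =a=> q3
  q3 = (a.(rec X. b.b.(a.a.X)\{b}))\{b} | =a=> q4
  q4 = (rec X. b.b.(a.a.X)\{b})\{b} | stopped
Trace ⟨ba⟩ through P, begin at {p0}:
  [1] b ⇒ {p1}
  [2] a ⇒ {p2}
  ✓ P
Trace ⟨ba⟩ through Q, begin at {q0}:
  [1] b ⇒ {q1}
  [2] a ⇒ no successor for Q

ba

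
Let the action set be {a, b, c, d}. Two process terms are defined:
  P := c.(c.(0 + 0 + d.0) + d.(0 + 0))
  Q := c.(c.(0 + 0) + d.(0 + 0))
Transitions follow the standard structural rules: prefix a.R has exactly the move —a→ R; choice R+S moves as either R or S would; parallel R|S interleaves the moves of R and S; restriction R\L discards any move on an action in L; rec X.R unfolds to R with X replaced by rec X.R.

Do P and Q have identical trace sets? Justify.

Reachable graph of P (5 states):
  p0 = c.(c.(0 + 0 + d.0) + d.(0 + 0)) :: --c--▸ p1
  p1 = c.(0 + 0 + d.0) + d.(0 + 0) :: --c--▸ p2, --d--▸ p3
  p2 = 0 + 0 + d.0 :: --d--▸ p4
  p3 = 0 + 0 :: deadlocked
  p4 = 0 :: deadlocked
Reachable graph of Q (3 states):
  q0 = c.(c.(0 + 0) + d.(0 + 0)) :: --c--▸ q1
  q1 = c.(0 + 0) + d.(0 + 0) :: --c--▸ q2, --d--▸ q2
  q2 = 0 + 0 :: deadlocked
Run σ = ⟨ccd⟩ on P: start {p0}
  after c @ step 1: {p1}
  after c @ step 2: {p2}
  after d @ step 3: {p4}
  — P admits the full trace.
Run σ = ⟨ccd⟩ on Q: start {q0}
  after c @ step 1: {q1}
  after c @ step 2: {q2}
  after d @ step 3: ∅ (Q stuck)

traces(P) ≠ traces(Q) — witness ⟨ccd⟩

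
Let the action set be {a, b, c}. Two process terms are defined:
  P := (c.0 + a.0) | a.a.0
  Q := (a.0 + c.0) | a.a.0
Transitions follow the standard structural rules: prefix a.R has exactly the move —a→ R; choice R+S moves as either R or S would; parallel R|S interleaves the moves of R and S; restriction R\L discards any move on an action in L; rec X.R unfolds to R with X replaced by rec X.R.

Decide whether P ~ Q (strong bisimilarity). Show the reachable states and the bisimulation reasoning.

P ~ Q

P's transition system — 6 states:
  p0 = (c.0 + a.0) | a.a.0 | =a=> p1, =a=> p2, =c=> p2
  p1 = (c.0 + a.0) | a.0 | =a=> p3, =a=> p4, =c=> p4
  p2 = 0 | a.a.0 | =a=> p4
  p3 = (c.0 + a.0) | 0 | =a=> p5, =c=> p5
  p4 = 0 | a.0 | =a=> p5
  p5 = 0 | 0 | ·
Q's transition system — 6 states:
  q0 = (a.0 + c.0) | a.a.0 | =a=> q1, =a=> q2, =c=> q2
  q1 = (a.0 + c.0) | a.0 | =a=> q3, =a=> q4, =c=> q4
  q2 = 0 | a.a.0 | =a=> q4
  q3 = (a.0 + c.0) | 0 | =a=> q5, =c=> q5
  q4 = 0 | a.0 | =a=> q5
  q5 = 0 | 0 | ·
Coarsest stable partition (strong bisimilarity classes):
  B0 = {p0, q0}
  B1 = {p2, q2}
  B2 = {p4, q4}
  B3 = {p5, q5}
  B4 = {p1, q1}
  B5 = {p3, q3}
p0 ∈ B0, q0 ∈ B0 → same block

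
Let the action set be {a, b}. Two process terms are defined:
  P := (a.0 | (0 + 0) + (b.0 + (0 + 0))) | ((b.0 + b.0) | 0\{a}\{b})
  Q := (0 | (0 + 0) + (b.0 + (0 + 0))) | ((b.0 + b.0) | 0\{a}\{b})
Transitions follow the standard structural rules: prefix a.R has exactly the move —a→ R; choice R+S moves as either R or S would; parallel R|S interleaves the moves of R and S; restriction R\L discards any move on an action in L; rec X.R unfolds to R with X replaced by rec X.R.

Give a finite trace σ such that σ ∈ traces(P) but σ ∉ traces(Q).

LTS(P): 6 reachable states
  s0 = (a.0 | (0 + 0) + (b.0 + (0 + 0))) | ((b.0 + b.0) | 0\{a}\{b}) | -a-> s1, -b-> s2, -b-> s3
  s1 = 0 | (0 + 0) | ((b.0 + b.0) | 0\{a}\{b}) | -b-> s4
  s2 = (a.0 | (0 + 0) + (b.0 + (0 + 0))) | (0 | 0\{a}\{b}) | -a-> s4, -b-> s5
  s3 = 0 | ((b.0 + b.0) | 0\{a}\{b}) | -b-> s5
  s4 = 0 | (0 + 0) | (0 | 0\{a}\{b}) | deadlocked
  s5 = 0 | (0 | 0\{a}\{b}) | deadlocked
LTS(Q): 4 reachable states
  t0 = (0 | (0 + 0) + (b.0 + (0 + 0))) | ((b.0 + b.0) | 0\{a}\{b}) | -b-> t1, -b-> t2
  t1 = (0 | (0 + 0) + (b.0 + (0 + 0))) | (0 | 0\{a}\{b}) | -b-> t3
  t2 = 0 | ((b.0 + b.0) | 0\{a}\{b}) | -b-> t3
  t3 = 0 | (0 | 0\{a}\{b}) | deadlocked
Trace ⟨a⟩ through P, begin at {s0}:
  after a @ step 1: {s1}
  P completes σ.
Trace ⟨a⟩ through Q, begin at {t0}:
  after a @ step 1: ∅  — Q cannot continue

a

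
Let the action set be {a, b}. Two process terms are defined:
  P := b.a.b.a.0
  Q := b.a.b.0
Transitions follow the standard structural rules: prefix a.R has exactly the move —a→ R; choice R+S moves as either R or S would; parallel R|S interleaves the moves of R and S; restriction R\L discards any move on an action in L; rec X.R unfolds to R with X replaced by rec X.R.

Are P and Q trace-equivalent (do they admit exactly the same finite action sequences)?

LTS(P): 5 reachable states
  p0 = b.a.b.a.0 has moves —b→ p1
  p1 = a.b.a.0 has moves —a→ p2
  p2 = b.a.0 has moves —b→ p3
  p3 = a.0 has moves —a→ p4
  p4 = 0 has moves stopped
LTS(Q): 4 reachable states
  q0 = b.a.b.0 has moves —b→ q1
  q1 = a.b.0 has moves —a→ q2
  q2 = b.0 has moves —b→ q3
  q3 = 0 has moves stopped
Run σ = ⟨baba⟩ on P: start {p0}
  after b @ step 1: {p1}
  after a @ step 2: {p2}
  after b @ step 3: {p3}
  after a @ step 4: {p4}
  ✓ P
Run σ = ⟨baba⟩ on Q: start {q0}
  after b @ step 1: {q1}
  after a @ step 2: {q2}
  after b @ step 3: {q3}
  after a @ step 4: ∅  — Q cannot continue

trace-distinct — witness ⟨baba⟩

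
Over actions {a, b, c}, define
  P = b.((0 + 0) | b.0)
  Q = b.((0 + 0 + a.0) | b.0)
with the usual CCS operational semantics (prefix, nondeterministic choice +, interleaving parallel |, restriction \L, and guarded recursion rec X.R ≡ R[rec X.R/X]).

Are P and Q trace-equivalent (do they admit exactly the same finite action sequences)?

traces(P) ≠ traces(Q) — witness ⟨ba⟩

Reachable graph of P (3 states):
  u0 = b.((0 + 0) | b.0) :: =b=> u1
  u1 = (0 + 0) | b.0 :: =b=> u2
  u2 = (0 + 0) | 0 :: deadlocked
Reachable graph of Q (5 states):
  v0 = b.((0 + 0 + a.0) | b.0) :: =b=> v1
  v1 = (0 + 0 + a.0) | b.0 :: =a=> v2, =b=> v3
  v2 = 0 | b.0 :: =b=> v4
  v3 = (0 + 0 + a.0) | 0 :: =a=> v4
  v4 = 0 | 0 :: deadlocked
Executing ba from Q (initial set {v0}):
  step 1 (b): {v1}
  step 2 (a): {v2}
  — Q admits the full trace.
Executing ba from P (initial set {u0}):
  step 1 (b): {u1}
  step 2 (a): ∅  — P cannot continue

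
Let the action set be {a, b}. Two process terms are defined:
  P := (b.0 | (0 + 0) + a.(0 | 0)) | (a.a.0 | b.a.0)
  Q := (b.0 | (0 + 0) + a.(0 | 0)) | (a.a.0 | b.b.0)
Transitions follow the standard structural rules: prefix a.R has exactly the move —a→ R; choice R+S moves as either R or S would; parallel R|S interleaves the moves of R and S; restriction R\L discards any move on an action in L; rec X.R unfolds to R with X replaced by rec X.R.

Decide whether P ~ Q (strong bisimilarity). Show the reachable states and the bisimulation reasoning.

Reachable graph of P (27 states):
  p0 = (b.0 | (0 + 0) + a.(0 | 0)) | (a.a.0 | b.a.0) | --a--▸ p1, --a--▸ p2, --b--▸ p3, --b--▸ p4
  p1 = (b.0 | (0 + 0) + a.(0 | 0)) | (a.0 | b.a.0) | --a--▸ p5, --a--▸ p6, --b--▸ p7, --b--▸ p8
  p2 = 0 | 0 | (a.a.0 | b.a.0) | --a--▸ p6, --b--▸ p9
  p3 = (b.0 | (0 + 0) + a.(0 | 0)) | (a.a.0 | a.0) | --a--▸ p10, --a--▸ p7, --a--▸ p9, --b--▸ p11
  p4 = 0 | (0 + 0) | (a.a.0 | b.a.0) | --a--▸ p8, --b--▸ p11
  p5 = (b.0 | (0 + 0) + a.(0 | 0)) | (0 | b.a.0) | --a--▸ p12, --b--▸ p13, --b--▸ p14
  p6 = 0 | 0 | (a.0 | b.a.0) | --a--▸ p12, --b--▸ p15
  p7 = (b.0 | (0 + 0) + a.(0 | 0)) | (a.0 | a.0) | --a--▸ p13, --a--▸ p15, --a--▸ p16, --b--▸ p17
  p8 = 0 | (0 + 0) | (a.0 | b.a.0) | --a--▸ p14, --b--▸ p17
  p9 = 0 | 0 | (a.a.0 | a.0) | --a--▸ p15, --a--▸ p18
  p10 = (b.0 | (0 + 0) + a.(0 | 0)) | (a.a.0 | 0) | --a--▸ p16, --a--▸ p18, --b--▸ p19
  p11 = 0 | (0 + 0) | (a.a.0 | a.0) | --a--▸ p17, --a--▸ p19
  p12 = 0 | 0 | (0 | b.a.0) | --b--▸ p20
  p13 = (b.0 | (0 + 0) + a.(0 | 0)) | (0 | a.0) | --a--▸ p20, --a--▸ p21, --b--▸ p22
  p14 = 0 | (0 + 0) | (0 | b.a.0) | --b--▸ p22
  p15 = 0 | 0 | (a.0 | a.0) | --a--▸ p20, --a--▸ p23
  p16 = (b.0 | (0 + 0) + a.(0 | 0)) | (a.0 | 0) | --a--▸ p21, --a--▸ p23, --b--▸ p24
  p17 = 0 | (0 + 0) | (a.0 | a.0) | --a--▸ p22, --a--▸ p24
  p18 = 0 | 0 | (a.a.0 | 0) | --a--▸ p23
  p19 = 0 | (0 + 0) | (a.a.0 | 0) | --a--▸ p24
  p20 = 0 | 0 | (0 | a.0) | --a--▸ p25
  p21 = (b.0 | (0 + 0) + a.(0 | 0)) | (0 | 0) | --a--▸ p25, --b--▸ p26
  p22 = 0 | (0 + 0) | (0 | a.0) | --a--▸ p26
  p23 = 0 | 0 | (a.0 | 0) | --a--▸ p25
  p24 = 0 | (0 + 0) | (a.0 | 0) | --a--▸ p26
  p25 = 0 | 0 | (0 | 0) | ∅
  p26 = 0 | (0 + 0) | (0 | 0) | ∅
Reachable graph of Q (27 states):
  q0 = (b.0 | (0 + 0) + a.(0 | 0)) | (a.a.0 | b.b.0) | --a--▸ q1, --a--▸ q2, --b--▸ q3, --b--▸ q4
  q1 = (b.0 | (0 + 0) + a.(0 | 0)) | (a.0 | b.b.0) | --a--▸ q5, --a--▸ q6, --b--▸ q7, --b--▸ q8
  q2 = 0 | 0 | (a.a.0 | b.b.0) | --a--▸ q6, --b--▸ q9
  q3 = (b.0 | (0 + 0) + a.(0 | 0)) | (a.a.0 | b.0) | --a--▸ q7, --a--▸ q9, --b--▸ q10, --b--▸ q11
  q4 = 0 | (0 + 0) | (a.a.0 | b.b.0) | --a--▸ q8, --b--▸ q11
  q5 = (b.0 | (0 + 0) + a.(0 | 0)) | (0 | b.b.0) | --a--▸ q12, --b--▸ q13, --b--▸ q14
  q6 = 0 | 0 | (a.0 | b.b.0) | --a--▸ q12, --b--▸ q15
  q7 = (b.0 | (0 + 0) + a.(0 | 0)) | (a.0 | b.0) | --a--▸ q13, --a--▸ q15, --b--▸ q16, --b--▸ q17
  q8 = 0 | (0 + 0) | (a.0 | b.b.0) | --a--▸ q14, --b--▸ q17
  q9 = 0 | 0 | (a.a.0 | b.0) | --a--▸ q15, --b--▸ q18
  q10 = (b.0 | (0 + 0) + a.(0 | 0)) | (a.a.0 | 0) | --a--▸ q16, --a--▸ q18, --b--▸ q19
  q11 = 0 | (0 + 0) | (a.a.0 | b.0) | --a--▸ q17, --b--▸ q19
  q12 = 0 | 0 | (0 | b.b.0) | --b--▸ q20
  q13 = (b.0 | (0 + 0) + a.(0 | 0)) | (0 | b.0) | --a--▸ q20, --b--▸ q21, --b--▸ q22
  q14 = 0 | (0 + 0) | (0 | b.b.0) | --b--▸ q22
  q15 = 0 | 0 | (a.0 | b.0) | --a--▸ q20, --b--▸ q23
  q16 = (b.0 | (0 + 0) + a.(0 | 0)) | (a.0 | 0) | --a--▸ q21, --a--▸ q23, --b--▸ q24
  q17 = 0 | (0 + 0) | (a.0 | b.0) | --a--▸ q22, --b--▸ q24
  q18 = 0 | 0 | (a.a.0 | 0) | --a--▸ q23
  q19 = 0 | (0 + 0) | (a.a.0 | 0) | --a--▸ q24
  q20 = 0 | 0 | (0 | b.0) | --b--▸ q25
  q21 = (b.0 | (0 + 0) + a.(0 | 0)) | (0 | 0) | --a--▸ q25, --b--▸ q26
  q22 = 0 | (0 + 0) | (0 | b.0) | --b--▸ q26
  q23 = 0 | 0 | (a.0 | 0) | --a--▸ q25
  q24 = 0 | (0 + 0) | (a.0 | 0) | --a--▸ q26
  q25 = 0 | 0 | (0 | 0) | ∅
  q26 = 0 | (0 + 0) | (0 | 0) | ∅
Bisimilarity quotient blocks:
  B0 = {p0}
  B1 = {p2, p4}
  B2 = {p11, p9}
  B3 = {p15, p17, p18, p19, q18, q19}
  B4 = {p20, p22, p23, p24, q23, q24}
  B5 = {p25, p26, q25, q26}
  B6 = {p6, p8}
  B7 = {p12, p14}
  B8 = {p3}
  B9 = {p10, p7, q10}
  B10 = {p13, p16, q16}
  B11 = {p21, q21}
  B12 = {p1}
  B13 = {p5}
  B14 = {q0}
  B15 = {q3}
  B16 = {q11, q9}
  B17 = {q15, q17}
  B18 = {q20, q22}
  B19 = {q7}
  B20 = {q13}
  B21 = {q1}
  B22 = {q6, q8}
  B23 = {q12, q14}
  B24 = {q5}
  B25 = {q2, q4}
p0 ∈ B0, q0 ∈ B14 → different blocks

P ≁ Q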